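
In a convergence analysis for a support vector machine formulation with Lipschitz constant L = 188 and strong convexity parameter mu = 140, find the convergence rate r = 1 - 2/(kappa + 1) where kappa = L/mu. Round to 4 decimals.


Step 1: Compute the condition number.
kappa = L/mu = 188/140 = 1.3429
Step 2: Compute the convergence rate.
r = 1 - 2/(kappa + 1) = 1 - 2*mu/(L + mu) = (L - mu)/(L + mu) = 48/328 = 0.1463


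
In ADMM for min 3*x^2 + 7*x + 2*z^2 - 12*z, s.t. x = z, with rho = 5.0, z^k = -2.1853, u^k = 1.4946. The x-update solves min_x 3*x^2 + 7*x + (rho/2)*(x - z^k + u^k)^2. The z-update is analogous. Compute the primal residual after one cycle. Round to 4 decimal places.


ADMM iteration with rho = 5.0, z^k = -2.1853, u^k = 1.4946
Step 1: x-update.
Minimize 3*x^2 + 7*x + (5.0/2)*(x + 2.1853 + 1.4946)^2
FOC: (2*3 + 5.0)*x = -7 + 5.0*(-2.1853 - 1.4946)
x^{k+1} = -2.309
Step 2: z-update.
Minimize 2*z^2 - 12*z + (5.0/2)*(-2.309 - z + 1.4946)^2
FOC: (2*2 + 5.0)*z = 12 + 5.0*(-2.309 + 1.4946)
z^{k+1} = 0.8809
Step 3: u-update.
u^{k+1} = 1.4946 - 2.309 - 0.8809 = -1.6953
Step 4: Primal residual = |-2.309 - 0.8809| = 3.1899


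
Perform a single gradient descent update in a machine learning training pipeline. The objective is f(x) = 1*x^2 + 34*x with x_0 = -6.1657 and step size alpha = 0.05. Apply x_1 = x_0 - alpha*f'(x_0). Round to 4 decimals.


We compute the gradient at x_0 and apply the update.
f'(x) = 2*x + 34
f'(-6.1657) = 2*-6.1657 + 34 = 21.6686
x_1 = -6.1657 - 0.05*21.6686 = -7.2491


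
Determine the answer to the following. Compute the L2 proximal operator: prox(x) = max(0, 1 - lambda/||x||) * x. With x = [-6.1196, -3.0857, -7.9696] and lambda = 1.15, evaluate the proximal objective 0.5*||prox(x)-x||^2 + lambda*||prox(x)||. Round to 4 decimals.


Step 1: Compute ||x||.
||x|| = 10.5112
Step 2: Compute scaling factor.
scale = max(0, 1 - 1.15/10.5112) = 0.8906
Step 3: prox(x) = [-5.4501, -2.7481, -7.0977]
||prox(x)|| = 9.3612
Step 4: Proximal objective.
0.5*||prox-x||^2 = 0.6613
lambda*||prox|| = 10.7654
Total = 11.4266


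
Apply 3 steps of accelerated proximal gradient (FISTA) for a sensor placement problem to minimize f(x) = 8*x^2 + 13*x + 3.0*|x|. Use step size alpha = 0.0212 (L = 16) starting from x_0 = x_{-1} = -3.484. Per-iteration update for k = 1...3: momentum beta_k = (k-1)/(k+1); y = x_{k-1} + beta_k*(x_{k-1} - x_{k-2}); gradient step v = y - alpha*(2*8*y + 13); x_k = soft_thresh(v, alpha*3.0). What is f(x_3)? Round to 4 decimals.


FISTA on f(x) = 8*x^2 + 13*x + 3.0*|x|
L = 16, alpha = 0.0212
Iteration 1: beta = 0.0, y = -3.484 + 0.0*(-3.484 + 3.484) = -3.484
  grad(y) = -42.744, v = y - alpha*grad = -2.5778
  prox(v) = soft_thresh(-2.5778, 0.0636) = -2.5142
Iteration 2: beta = 0.3333, y = -2.5142 + 0.3333*(-2.5142 + 3.484) = -2.191
  grad(y) = -22.0555, v = y - alpha*grad = -1.7234
  prox(v) = soft_thresh(-1.7234, 0.0636) = -1.6598
Iteration 3: beta = 0.5, y = -1.6598 + 0.5*(-1.6598 + 2.5142) = -1.2326
  grad(y) = -6.7212, v = y - alpha*grad = -1.0901
  prox(v) = soft_thresh(-1.0901, 0.0636) = -1.0265
f(x_3) = 8*(-1.0265)^2 + 13*(-1.0265) + 3.0*|-1.0265| = -1.8355


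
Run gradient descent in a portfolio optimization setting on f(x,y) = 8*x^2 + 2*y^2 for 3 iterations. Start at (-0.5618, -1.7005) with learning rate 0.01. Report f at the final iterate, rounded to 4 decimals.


Gradient descent on f(x,y) = 8*x^2 + 2*y^2.
Starting point: (-0.5618, -1.7005), alpha = 0.01
Step 1: grad_x = 2*8*-0.5618 = -8.9888, grad_y = 2*2*-1.7005 = -6.802
  x_1 = -0.5618 - 0.01*-8.9888 = -0.4719
  y_1 = -1.7005 - 0.01*-6.802 = -1.6325
Step 2: grad_x = 2*8*-0.4719 = -7.5506, grad_y = 2*2*-1.6325 = -6.5299
  x_2 = -0.4719 - 0.01*-7.5506 = -0.3964
  y_2 = -1.6325 - 0.01*-6.5299 = -1.5672
Step 3: grad_x = 2*8*-0.3964 = -6.3425, grad_y = 2*2*-1.5672 = -6.2687
  x_3 = -0.3964 - 0.01*-6.3425 = -0.333
  y_3 = -1.5672 - 0.01*-6.2687 = -1.5045
f(-0.333, -1.5045) = 8*(-0.333)^2 + 2*(-1.5045)^2 = 5.414


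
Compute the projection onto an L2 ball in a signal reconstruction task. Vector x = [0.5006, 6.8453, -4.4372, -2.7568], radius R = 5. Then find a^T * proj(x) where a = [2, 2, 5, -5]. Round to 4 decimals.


Step 1: Compute ||x|| (intermediates to 6 decimals).
||x|| = sqrt(0.5006^2 + 6.8453^2 + (-4.4372)^2 + (-2.7568)^2) = 8.625394
Step 2: Project.
Since ||x|| > R, scale = R/||x|| = 5/8.625394 = 0.579684, proj(x) = scale * x
proj(x) = [0.29019, 3.968111, -2.572174, -1.598073]
Step 3: Dot product.
a^T * proj(x) = 2*0.29019 + 2*3.968111 + 5*(-2.572174) - 5*(-1.598073) = 3.6461


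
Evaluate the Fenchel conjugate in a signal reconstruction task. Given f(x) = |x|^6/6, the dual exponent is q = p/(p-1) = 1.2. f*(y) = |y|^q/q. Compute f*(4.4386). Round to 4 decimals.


The conjugate exponent q satisfies 1/p + 1/q = 1.
p = 6, so q = 6/(6 - 1) = 1.2
|y|^q = 4.4386^1.2 = 5.9799
f*(4.4386) = 5.9799 / 1.2 = 4.9833


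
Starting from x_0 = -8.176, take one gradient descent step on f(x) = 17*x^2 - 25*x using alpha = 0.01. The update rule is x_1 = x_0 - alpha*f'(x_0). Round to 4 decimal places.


We compute the gradient at x_0 and apply the update.
f'(x) = 34*x - 25
f'(-8.176) = 34*-8.176 - 25 = -302.984
x_1 = -8.176 - 0.01*-302.984 = -5.1462


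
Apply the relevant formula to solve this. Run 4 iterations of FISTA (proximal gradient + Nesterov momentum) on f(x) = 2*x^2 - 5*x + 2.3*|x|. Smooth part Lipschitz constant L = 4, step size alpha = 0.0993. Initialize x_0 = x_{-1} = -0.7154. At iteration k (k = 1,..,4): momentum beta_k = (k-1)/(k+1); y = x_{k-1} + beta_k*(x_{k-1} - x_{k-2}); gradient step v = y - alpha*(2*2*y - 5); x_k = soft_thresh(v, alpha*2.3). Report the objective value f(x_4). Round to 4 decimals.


FISTA on f(x) = 2*x^2 - 5*x + 2.3*|x|
L = 4, alpha = 0.0993
Iteration 1: beta = 0.0, y = -0.7154 + 0.0*(-0.7154 + 0.7154) = -0.7154
  grad(y) = -7.8616, v = y - alpha*grad = 0.0653
  prox(v) = soft_thresh(0.0653, 0.2284) = 0.0
Iteration 2: beta = 0.3333, y = 0.0 + 0.3333*(0.0 + 0.7154) = 0.2385
  grad(y) = -4.0461, v = y - alpha*grad = 0.6402
  prox(v) = soft_thresh(0.6402, 0.2284) = 0.4119
Iteration 3: beta = 0.5, y = 0.4119 + 0.5*(0.4119 - 0.0) = 0.6178
  grad(y) = -2.5289, v = y - alpha*grad = 0.8689
  prox(v) = soft_thresh(0.8689, 0.2284) = 0.6405
Iteration 4: beta = 0.6, y = 0.6405 + 0.6*(0.6405 - 0.4119) = 0.7777
  grad(y) = -1.8892, v = y - alpha*grad = 0.9653
  prox(v) = soft_thresh(0.9653, 0.2284) = 0.7369
f(x_4) = 2*0.7369^2 - 5*0.7369 + 2.3*|0.7369| = -0.9036


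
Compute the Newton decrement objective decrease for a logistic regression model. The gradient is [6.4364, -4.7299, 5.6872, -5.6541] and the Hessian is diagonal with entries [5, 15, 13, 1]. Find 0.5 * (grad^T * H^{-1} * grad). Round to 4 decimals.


Step 1: H is diagonal, so H^(-1) * g = [1.2873, -0.3153, 0.4375, -5.6541].
Step 2: g^T H^(-1) g = sum_i g_i^2 / H_ii
  = (6.4364)^2/5 + (-4.7299)^2/15 + (5.6872)^2/13 + (-5.6541)^2/1
  = 8.2854 + 1.4915 + 2.488 + 31.9688 = 44.2338
Step 3: Objective decrease = 0.5 * g^T H^(-1) g = 22.1169


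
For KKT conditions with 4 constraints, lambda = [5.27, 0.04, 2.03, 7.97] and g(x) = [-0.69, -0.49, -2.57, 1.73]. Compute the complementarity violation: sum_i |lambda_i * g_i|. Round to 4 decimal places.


KKT complementary slackness check:
lambda_1 * g_1 = 5.27 * -0.69 = -3.6363
lambda_2 * g_2 = 0.04 * -0.49 = -0.0196
lambda_3 * g_3 = 2.03 * -2.57 = -5.2171
lambda_4 * g_4 = 7.97 * 1.73 = 13.7881
Total violation = 3.6363 + 0.0196 + 5.2171 + 13.7881 = 22.6611


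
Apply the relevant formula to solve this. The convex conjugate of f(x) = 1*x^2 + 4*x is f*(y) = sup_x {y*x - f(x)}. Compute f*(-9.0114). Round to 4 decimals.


f*(y) = sup_x {y*x - a*x^2 - b*x} = sup_x {(y-b)*x - a*x^2}
FOC: (y - b) - 2a*x = 0 => x* = (y - b)/(2a)
x* = (-9.0114 - 4)/(2*1) = -6.5057
f*(-9.0114) = (y-b)^2/(4a) = (-9.0114 - 4)^2/(4*1)
= 169.2965/4 = 42.3241


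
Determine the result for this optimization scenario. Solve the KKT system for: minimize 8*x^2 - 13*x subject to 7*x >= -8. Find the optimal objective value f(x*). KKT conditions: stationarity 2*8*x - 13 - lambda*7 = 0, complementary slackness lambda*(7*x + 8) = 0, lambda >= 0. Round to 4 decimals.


Step 1: Try lambda = 0 (constraint inactive).
Stationarity: 2*8*x - 13 = 0
x* = 13/(2*8) = 0.8125
Check constraint: 7*0.8125 = 5.6875 >= -8 -- satisfied.
Step 2: Compute optimal value.
f(x*) = 8*0.8125^2 - 13*0.8125 = -5.2813


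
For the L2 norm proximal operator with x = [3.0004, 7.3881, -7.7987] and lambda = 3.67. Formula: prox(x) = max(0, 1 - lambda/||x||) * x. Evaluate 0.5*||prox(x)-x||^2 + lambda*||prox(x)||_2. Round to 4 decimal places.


Step 1: Compute ||x||.
||x|| = 11.1538
Step 2: Compute scaling factor.
scale = max(0, 1 - 3.67/11.1538) = 0.671
Step 3: prox(x) = [2.0132, 4.9571, -5.2326]
||prox(x)|| = 7.4838
Step 4: Proximal objective.
0.5*||prox-x||^2 = 6.7345
lambda*||prox|| = 27.4655
Total = 34.1998


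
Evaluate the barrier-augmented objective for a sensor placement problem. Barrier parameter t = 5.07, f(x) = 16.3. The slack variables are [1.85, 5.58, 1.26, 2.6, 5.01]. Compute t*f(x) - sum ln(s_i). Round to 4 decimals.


Step 1: Compute log-barrier.
ln values: [0.6152, 1.7192, 0.2311, 0.9555, 1.6114]
phi = -(0.6152 + 1.7192 + 0.2311 + 0.9555 + 1.6114) = -5.1324
Step 2: Compute augmented objective.
t*f(x) = 5.07*16.3 = 82.641
Total = 82.641 - 5.1324 = 77.5086


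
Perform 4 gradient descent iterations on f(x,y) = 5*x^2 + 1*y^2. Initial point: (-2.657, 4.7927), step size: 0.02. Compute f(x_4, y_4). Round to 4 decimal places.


Gradient descent on f(x,y) = 5*x^2 + 1*y^2.
Starting point: (-2.657, 4.7927), alpha = 0.02
Step 1: grad_x = 2*5*-2.657 = -26.57, grad_y = 2*1*4.7927 = 9.5854
  x_1 = -2.657 - 0.02*-26.57 = -2.1256
  y_1 = 4.7927 - 0.02*9.5854 = 4.601
Step 2: grad_x = 2*5*-2.1256 = -21.256, grad_y = 2*1*4.601 = 9.202
  x_2 = -2.1256 - 0.02*-21.256 = -1.7005
  y_2 = 4.601 - 0.02*9.202 = 4.417
Step 3: grad_x = 2*5*-1.7005 = -17.0048, grad_y = 2*1*4.417 = 8.8339
  x_3 = -1.7005 - 0.02*-17.0048 = -1.3604
  y_3 = 4.417 - 0.02*8.8339 = 4.2403
Step 4: grad_x = 2*5*-1.3604 = -13.6038, grad_y = 2*1*4.2403 = 8.4805
  x_4 = -1.3604 - 0.02*-13.6038 = -1.0883
  y_4 = 4.2403 - 0.02*8.4805 = 4.0707
f(-1.0883, 4.0707) = 5*(-1.0883)^2 + 1*4.0707^2 = 22.4924


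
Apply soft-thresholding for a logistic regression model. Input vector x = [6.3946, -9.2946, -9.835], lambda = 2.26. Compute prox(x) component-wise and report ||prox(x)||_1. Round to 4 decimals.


Soft-thresholding with lambda = 2.26:
prox(6.3946) = sign(6.3946)*max(|6.3946| - 2.26, 0) = 4.1346
prox(-9.2946) = sign(-9.2946)*max(|-9.2946| - 2.26, 0) = -7.0346
prox(-9.835) = sign(-9.835)*max(|-9.835| - 2.26, 0) = -7.575
prox(x) = [4.1346, -7.0346, -7.575]
||prox(x)||_1 = 4.1346 + 7.0346 + 7.575 = 18.7442


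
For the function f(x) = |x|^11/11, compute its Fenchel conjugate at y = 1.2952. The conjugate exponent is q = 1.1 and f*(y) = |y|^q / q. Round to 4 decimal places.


The conjugate exponent q satisfies 1/p + 1/q = 1.
p = 11, so q = 11/(11 - 1) = 1.1
|y|^q = 1.2952^1.1 = 1.3291
f*(1.2952) = 1.3291 / 1.1 = 1.2083


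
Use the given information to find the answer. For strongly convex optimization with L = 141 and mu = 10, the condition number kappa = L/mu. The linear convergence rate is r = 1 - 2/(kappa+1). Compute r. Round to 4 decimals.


Step 1: Compute the condition number.
kappa = L/mu = 141/10 = 14.1
Step 2: Compute the convergence rate.
r = 1 - 2/(kappa + 1) = 1 - 2*mu/(L + mu) = (L - mu)/(L + mu) = 131/151 = 0.8675


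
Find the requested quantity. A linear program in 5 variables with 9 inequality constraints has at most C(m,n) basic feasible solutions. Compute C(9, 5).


Each vertex corresponds to some choice of n active constraints out of m, so the number of vertices is at most C(m, n) = m! / (n!(m-n)!).
m = 9, n = 5
Numerator: 9 * 8 * 7 * 6 * 5
Denominator: 5! = 120
C(9, 5) = 126


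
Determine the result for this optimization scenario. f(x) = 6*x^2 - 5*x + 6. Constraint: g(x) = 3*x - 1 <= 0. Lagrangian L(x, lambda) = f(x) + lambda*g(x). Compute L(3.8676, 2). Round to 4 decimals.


Step 1: Evaluate f(x).
f(3.8676) = 6*3.8676^2 - 5*3.8676 + 6 = 76.412
Step 2: Evaluate g(x).
g(3.8676) = 3*3.8676 - 1 = 10.6028
Step 3: Compute Lagrangian.
L = 76.412 + 2*10.6028 = 97.6176


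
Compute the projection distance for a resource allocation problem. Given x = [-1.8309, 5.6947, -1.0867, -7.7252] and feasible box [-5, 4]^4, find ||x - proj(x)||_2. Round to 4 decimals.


Project each component onto [-5, 4].
clip(-1.8309) = -1.8309, clip(5.6947) = 4.0, clip(-1.0867) = -1.0867, clip(-7.7252) = -5.0
Projection = [-1.8309, 4.0, -1.0867, -5.0]
Squared diffs: [0.0, 2.872, 0.0, 7.4267]
Distance = sqrt(10.2987) = 3.2092


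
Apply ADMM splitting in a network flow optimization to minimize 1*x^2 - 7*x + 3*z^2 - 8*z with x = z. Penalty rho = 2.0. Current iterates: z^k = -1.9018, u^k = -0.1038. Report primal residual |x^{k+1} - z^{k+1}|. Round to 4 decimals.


ADMM iteration with rho = 2.0, z^k = -1.9018, u^k = -0.1038
Step 1: x-update.
Minimize 1*x^2 - 7*x + (2.0/2)*(x + 1.9018 - 0.1038)^2
FOC: (2*1 + 2.0)*x = 7 + 2.0*(-1.9018 + 0.1038)
x^{k+1} = 0.851
Step 2: z-update.
Minimize 3*z^2 - 8*z + (2.0/2)*(0.851 - z - 0.1038)^2
FOC: (2*3 + 2.0)*z = 8 + 2.0*(0.851 - 0.1038)
z^{k+1} = 1.1868
Step 3: u-update.
u^{k+1} = -0.1038 + 0.851 - 1.1868 = -0.4396
Step 4: Primal residual = |0.851 - 1.1868| = 0.3358


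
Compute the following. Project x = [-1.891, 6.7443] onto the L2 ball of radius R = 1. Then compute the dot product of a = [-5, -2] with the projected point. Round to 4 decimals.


Step 1: Compute ||x|| (intermediates to 6 decimals).
||x|| = sqrt((-1.891)^2 + 6.7443^2) = 7.004389
Step 2: Project.
Since ||x|| > R, scale = R/||x|| = 1/7.004389 = 0.142768, proj(x) = scale * x
proj(x) = [-0.269974, 0.96287]
Step 3: Dot product.
a^T * proj(x) = -5*(-0.269974) - 2*0.96287 = -0.5759


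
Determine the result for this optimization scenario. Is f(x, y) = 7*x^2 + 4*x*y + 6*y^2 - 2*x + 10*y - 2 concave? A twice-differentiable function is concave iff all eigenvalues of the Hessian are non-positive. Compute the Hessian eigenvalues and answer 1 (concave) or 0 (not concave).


The Hessian of f(x,y) = 7*x^2 + 4*x*y + 6*y^2 - 2*x + 10*y - 2 is:
H = [[14, 4], [4, 12]]
Trace = 14 + 12 = 26
Determinant = 14*12 - (4)^2 = 152
Discriminant = (26)^2 - 4*152 = 68.0
Eigenvalues: lambda_1 = 8.8769, lambda_2 = 17.1231
The function is not concave.

0


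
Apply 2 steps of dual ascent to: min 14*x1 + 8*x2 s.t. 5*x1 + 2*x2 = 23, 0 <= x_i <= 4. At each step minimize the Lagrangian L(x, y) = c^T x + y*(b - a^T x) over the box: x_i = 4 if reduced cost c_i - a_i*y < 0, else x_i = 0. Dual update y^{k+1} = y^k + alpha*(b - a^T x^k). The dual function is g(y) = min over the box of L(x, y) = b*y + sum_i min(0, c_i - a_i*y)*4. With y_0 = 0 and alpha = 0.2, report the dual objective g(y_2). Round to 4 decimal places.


Dual ascent for LP: min 14*x1 + 8*x2, 5*x1 + 2*x2 = 23, 0 <= x_i <= 4
Step 1: y^k = 0.0, reduced costs: (14.0, 8.0)
  x^k = (0.0, 0.0), subgradient = b - a^T x = 23.0
  y^{k+1} = 0.0 + 0.2*23.0 = 4.6
Step 2: y^k = 4.6, reduced costs: (-9.0, -1.2)
  x^k = (4.0, 4.0), subgradient = b - a^T x = -5.0
  y^{k+1} = 4.6 + 0.2*-5.0 = 3.6
Dual objective at y_2 = 3.6: reduced costs (-4.0, 0.8), box minimizer x = (4.0, 0.0)
g(y_2) = b*y + (c1 - a1*y)*x1 + (c2 - a2*y)*x2 = 23*3.6 + (-4.0)*4.0 + 0.8*0.0 = 82.8 - 16.0 + 0.0 = 66.8


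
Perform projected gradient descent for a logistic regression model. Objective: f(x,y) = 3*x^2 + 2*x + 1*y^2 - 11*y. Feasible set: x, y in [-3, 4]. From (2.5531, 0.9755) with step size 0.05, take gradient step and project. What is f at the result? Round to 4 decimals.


Step 1: Compute gradient at (2.5531, 0.9755).
grad_x = 2*3*2.5531 + 2 = 17.3186
grad_y = 2*1*0.9755 - 11 = -9.049
Step 2: Gradient step.
x_raw = 2.5531 - 0.05*17.3186 = 1.6872
y_raw = 0.9755 - 0.05*-9.049 = 1.428
Step 3: Project onto [-3, 4].
x_proj = clip(1.6872) = 1.6872
y_proj = clip(1.428) = 1.428
Step 4: Evaluate f.
f(1.6872, 1.428) = -1.7544


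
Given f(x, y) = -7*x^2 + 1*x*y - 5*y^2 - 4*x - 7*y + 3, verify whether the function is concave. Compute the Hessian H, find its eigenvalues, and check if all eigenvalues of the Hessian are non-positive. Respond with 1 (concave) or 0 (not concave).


The Hessian of f(x,y) = -7*x^2 + 1*x*y - 5*y^2 - 4*x - 7*y + 3 is:
H = [[-14, 1], [1, -10]]
Trace = -14 - 10 = -24
Determinant = -14*-10 - (1)^2 = 139
Discriminant = (-24)^2 - 4*139 = 20.0
Eigenvalues: lambda_1 = -14.2361, lambda_2 = -9.7639
The function is concave.

1


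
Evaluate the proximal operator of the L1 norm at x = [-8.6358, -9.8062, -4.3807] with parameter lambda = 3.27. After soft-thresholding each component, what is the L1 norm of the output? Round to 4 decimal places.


Soft-thresholding with lambda = 3.27:
prox(-8.6358) = sign(-8.6358)*max(|-8.6358| - 3.27, 0) = -5.3658
prox(-9.8062) = sign(-9.8062)*max(|-9.8062| - 3.27, 0) = -6.5362
prox(-4.3807) = sign(-4.3807)*max(|-4.3807| - 3.27, 0) = -1.1107
prox(x) = [-5.3658, -6.5362, -1.1107]
||prox(x)||_1 = 5.3658 + 6.5362 + 1.1107 = 13.0127


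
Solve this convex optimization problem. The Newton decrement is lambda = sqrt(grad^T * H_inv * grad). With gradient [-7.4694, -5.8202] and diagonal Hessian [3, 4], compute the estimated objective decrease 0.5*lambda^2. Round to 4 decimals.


Step 1: H is diagonal, so H^(-1) * g = [-2.4898, -1.4551].
Step 2: g^T H^(-1) g = sum_i g_i^2 / H_ii
  = (-7.4694)^2/3 + (-5.8202)^2/4
  = 18.5973 + 8.4687 = 27.066
Step 3: Objective decrease = 0.5 * g^T H^(-1) g = 13.533


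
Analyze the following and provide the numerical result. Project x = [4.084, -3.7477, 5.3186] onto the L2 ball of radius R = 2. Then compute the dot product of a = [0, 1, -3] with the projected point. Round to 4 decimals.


Step 1: Compute ||x|| (intermediates to 6 decimals).
||x|| = sqrt(4.084^2 + (-3.7477)^2 + 5.3186^2) = 7.681915
Step 2: Project.
Since ||x|| > R, scale = R/||x|| = 2/7.681915 = 0.260352, proj(x) = scale * x
proj(x) = [1.063278, -0.975721, 1.384708]
Step 3: Dot product.
a^T * proj(x) = 0*1.063278 + 1*(-0.975721) - 3*1.384708 = -5.1298


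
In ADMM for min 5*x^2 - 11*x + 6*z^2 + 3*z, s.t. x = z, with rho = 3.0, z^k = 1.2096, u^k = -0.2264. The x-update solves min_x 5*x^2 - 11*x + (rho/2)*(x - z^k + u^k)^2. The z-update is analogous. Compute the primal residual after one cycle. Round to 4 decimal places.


ADMM iteration with rho = 3.0, z^k = 1.2096, u^k = -0.2264
Step 1: x-update.
Minimize 5*x^2 - 11*x + (3.0/2)*(x - 1.2096 - 0.2264)^2
FOC: (2*5 + 3.0)*x = 11 + 3.0*(1.2096 + 0.2264)
x^{k+1} = 1.1775
Step 2: z-update.
Minimize 6*z^2 + 3*z + (3.0/2)*(1.1775 - z - 0.2264)^2
FOC: (2*6 + 3.0)*z = -3 + 3.0*(1.1775 - 0.2264)
z^{k+1} = -0.0098
Step 3: u-update.
u^{k+1} = -0.2264 + 1.1775 + 0.0098 = 0.9609
Step 4: Primal residual = |1.1775 + 0.0098| = 1.1873


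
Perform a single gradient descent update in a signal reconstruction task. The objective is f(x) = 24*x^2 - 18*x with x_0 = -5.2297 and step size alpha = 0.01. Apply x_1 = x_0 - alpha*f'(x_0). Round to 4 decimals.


We compute the gradient at x_0 and apply the update.
f'(x) = 48*x - 18
f'(-5.2297) = 48*-5.2297 - 18 = -269.0256
x_1 = -5.2297 - 0.01*-269.0256 = -2.5394


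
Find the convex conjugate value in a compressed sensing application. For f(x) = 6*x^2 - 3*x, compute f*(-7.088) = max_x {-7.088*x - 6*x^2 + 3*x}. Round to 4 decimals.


f*(y) = sup_x {y*x - a*x^2 - b*x} = sup_x {(y-b)*x - a*x^2}
FOC: (y - b) - 2a*x = 0 => x* = (y - b)/(2a)
x* = (-7.088 + 3)/(2*6) = -0.3407
f*(-7.088) = (y-b)^2/(4a) = (-7.088 + 3)^2/(4*6)
= 16.7117/24 = 0.6963


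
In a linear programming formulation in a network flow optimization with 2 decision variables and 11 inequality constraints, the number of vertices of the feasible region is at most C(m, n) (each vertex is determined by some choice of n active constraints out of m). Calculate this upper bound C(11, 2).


Each vertex corresponds to some choice of n active constraints out of m, so the number of vertices is at most C(m, n) = m! / (n!(m-n)!).
m = 11, n = 2
Numerator: 11 * 10
Denominator: 2! = 2
C(11, 2) = 55


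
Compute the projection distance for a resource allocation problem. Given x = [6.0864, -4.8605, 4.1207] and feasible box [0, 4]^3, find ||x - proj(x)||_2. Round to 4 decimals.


Project each component onto [0, 4].
clip(6.0864) = 4.0, clip(-4.8605) = 0.0, clip(4.1207) = 4.0
Projection = [4.0, 0.0, 4.0]
Squared diffs: [4.3531, 23.6245, 0.0146]
Distance = sqrt(27.9922) = 5.2908


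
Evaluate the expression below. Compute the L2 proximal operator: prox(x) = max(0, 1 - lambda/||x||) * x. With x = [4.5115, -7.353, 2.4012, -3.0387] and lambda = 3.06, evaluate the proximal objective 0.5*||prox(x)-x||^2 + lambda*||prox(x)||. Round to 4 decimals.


Step 1: Compute ||x||.
||x|| = 9.4562
Step 2: Compute scaling factor.
scale = max(0, 1 - 3.06/9.4562) = 0.6764
Step 3: prox(x) = [3.0516, -4.9736, 1.6242, -2.0554]
||prox(x)|| = 6.3962
Step 4: Proximal objective.
0.5*||prox-x||^2 = 4.6818
lambda*||prox|| = 19.5724
Total = 24.2542


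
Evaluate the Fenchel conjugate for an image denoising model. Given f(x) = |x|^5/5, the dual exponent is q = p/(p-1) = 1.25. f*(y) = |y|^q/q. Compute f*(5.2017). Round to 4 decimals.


The conjugate exponent q satisfies 1/p + 1/q = 1.
p = 5, so q = 5/(5 - 1) = 1.25
|y|^q = 5.2017^1.25 = 7.8556
f*(5.2017) = 7.8556 / 1.25 = 6.2845


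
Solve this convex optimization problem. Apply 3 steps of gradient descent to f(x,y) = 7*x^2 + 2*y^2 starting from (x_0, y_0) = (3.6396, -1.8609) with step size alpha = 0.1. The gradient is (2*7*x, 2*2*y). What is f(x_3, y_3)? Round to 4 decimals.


Gradient descent on f(x,y) = 7*x^2 + 2*y^2.
Starting point: (3.6396, -1.8609), alpha = 0.1
Step 1: grad_x = 2*7*3.6396 = 50.9544, grad_y = 2*2*-1.8609 = -7.4436
  x_1 = 3.6396 - 0.1*50.9544 = -1.4558
  y_1 = -1.8609 - 0.1*-7.4436 = -1.1165
Step 2: grad_x = 2*7*-1.4558 = -20.3818, grad_y = 2*2*-1.1165 = -4.4662
  x_2 = -1.4558 - 0.1*-20.3818 = 0.5823
  y_2 = -1.1165 - 0.1*-4.4662 = -0.6699
Step 3: grad_x = 2*7*0.5823 = 8.1527, grad_y = 2*2*-0.6699 = -2.6797
  x_3 = 0.5823 - 0.1*8.1527 = -0.2329
  y_3 = -0.6699 - 0.1*-2.6797 = -0.402
f(-0.2329, -0.402) = 7*(-0.2329)^2 + 2*(-0.402)^2 = 0.7029


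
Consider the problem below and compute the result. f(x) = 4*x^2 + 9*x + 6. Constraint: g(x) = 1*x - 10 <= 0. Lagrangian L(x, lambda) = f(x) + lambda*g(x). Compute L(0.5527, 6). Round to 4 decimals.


Step 1: Evaluate f(x).
f(0.5527) = 4*0.5527^2 + 9*0.5527 + 6 = 12.1962
Step 2: Evaluate g(x).
g(0.5527) = 1*0.5527 - 10 = -9.4473
Step 3: Compute Lagrangian.
L = 12.1962 + 6*-9.4473 = -44.4876


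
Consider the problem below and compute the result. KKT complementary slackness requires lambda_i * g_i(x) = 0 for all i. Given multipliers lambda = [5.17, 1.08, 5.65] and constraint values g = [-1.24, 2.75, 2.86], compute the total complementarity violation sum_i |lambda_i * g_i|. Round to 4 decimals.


KKT complementary slackness check:
lambda_1 * g_1 = 5.17 * -1.24 = -6.4108
lambda_2 * g_2 = 1.08 * 2.75 = 2.97
lambda_3 * g_3 = 5.65 * 2.86 = 16.159
Total violation = 6.4108 + 2.97 + 16.159 = 25.5398


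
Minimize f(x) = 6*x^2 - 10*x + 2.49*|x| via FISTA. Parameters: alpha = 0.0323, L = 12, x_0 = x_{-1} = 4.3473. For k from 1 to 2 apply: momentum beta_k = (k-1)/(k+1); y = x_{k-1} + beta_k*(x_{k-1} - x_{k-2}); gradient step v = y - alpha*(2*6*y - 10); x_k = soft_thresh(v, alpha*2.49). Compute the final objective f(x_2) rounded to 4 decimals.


FISTA on f(x) = 6*x^2 - 10*x + 2.49*|x|
L = 12, alpha = 0.0323
Iteration 1: beta = 0.0, y = 4.3473 + 0.0*(4.3473 - 4.3473) = 4.3473
  grad(y) = 42.1676, v = y - alpha*grad = 2.9853
  prox(v) = soft_thresh(2.9853, 0.0804) = 2.9049
Iteration 2: beta = 0.3333, y = 2.9049 + 0.3333*(2.9049 - 4.3473) = 2.424
  grad(y) = 19.0886, v = y - alpha*grad = 1.8075
  prox(v) = soft_thresh(1.8075, 0.0804) = 1.7271
f(x_2) = 6*1.7271^2 - 10*1.7271 + 2.49*|1.7271| = 4.9262


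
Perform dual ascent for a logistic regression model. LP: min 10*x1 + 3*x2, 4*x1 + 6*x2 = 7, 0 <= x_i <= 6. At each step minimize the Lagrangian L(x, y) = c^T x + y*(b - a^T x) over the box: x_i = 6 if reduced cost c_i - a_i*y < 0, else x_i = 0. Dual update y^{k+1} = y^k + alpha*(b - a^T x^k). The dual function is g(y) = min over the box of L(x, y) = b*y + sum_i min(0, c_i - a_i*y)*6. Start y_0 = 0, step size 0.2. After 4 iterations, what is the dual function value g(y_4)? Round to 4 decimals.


Dual ascent for LP: min 10*x1 + 3*x2, 4*x1 + 6*x2 = 7, 0 <= x_i <= 6
Step 1: y^k = 0.0, reduced costs: (10.0, 3.0)
  x^k = (0.0, 0.0), subgradient = b - a^T x = 7.0
  y^{k+1} = 0.0 + 0.2*7.0 = 1.4
Step 2: y^k = 1.4, reduced costs: (4.4, -5.4)
  x^k = (0.0, 6.0), subgradient = b - a^T x = -29.0
  y^{k+1} = 1.4 + 0.2*-29.0 = -4.4
Step 3: y^k = -4.4, reduced costs: (27.6, 29.4)
  x^k = (0.0, 0.0), subgradient = b - a^T x = 7.0
  y^{k+1} = -4.4 + 0.2*7.0 = -3.0
Step 4: y^k = -3.0, reduced costs: (22.0, 21.0)
  x^k = (0.0, 0.0), subgradient = b - a^T x = 7.0
  y^{k+1} = -3.0 + 0.2*7.0 = -1.6
Dual objective at y_4 = -1.6: reduced costs (16.4, 12.6), box minimizer x = (0.0, 0.0)
g(y_4) = b*y + (c1 - a1*y)*x1 + (c2 - a2*y)*x2 = 7*(-1.6) + 16.4*0.0 + 12.6*0.0 = -11.2 + 0.0 + 0.0 = -11.2


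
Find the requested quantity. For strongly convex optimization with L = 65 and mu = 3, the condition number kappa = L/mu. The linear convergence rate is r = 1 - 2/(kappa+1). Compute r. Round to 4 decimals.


Step 1: Compute the condition number.
kappa = L/mu = 65/3 = 21.6667
Step 2: Compute the convergence rate.
r = 1 - 2/(kappa + 1) = 1 - 2*mu/(L + mu) = (L - mu)/(L + mu) = 62/68 = 0.9118


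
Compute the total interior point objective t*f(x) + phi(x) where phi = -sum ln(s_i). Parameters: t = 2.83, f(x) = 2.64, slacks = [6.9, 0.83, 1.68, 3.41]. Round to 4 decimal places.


Step 1: Compute log-barrier.
ln values: [1.9315, -0.1863, 0.5188, 1.2267]
phi = -(1.9315 - 0.1863 + 0.5188 + 1.2267) = -3.4907
Step 2: Compute augmented objective.
t*f(x) = 2.83*2.64 = 7.4712
Total = 7.4712 - 3.4907 = 3.9805


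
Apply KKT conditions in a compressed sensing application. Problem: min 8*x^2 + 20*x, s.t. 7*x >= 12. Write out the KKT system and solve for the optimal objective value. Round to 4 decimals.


Step 1: Try lambda = 0 (constraint inactive).
x_unc = -20/(2*8) = -1.25
Check: 7*-1.25 = -8.75 < 12 -- violated!
Step 2: Constraint must be active: 7*x = 12
x* = 12/7 = 1.7143 (rounded; the exact value 12/7 is used below)
lambda = (2*8*(12/7) + 20)/7 = 6.7755
Step 3: Compute optimal value.
f(x*) = 8*(12/7)^2 + 20*(12/7) = 57.7959


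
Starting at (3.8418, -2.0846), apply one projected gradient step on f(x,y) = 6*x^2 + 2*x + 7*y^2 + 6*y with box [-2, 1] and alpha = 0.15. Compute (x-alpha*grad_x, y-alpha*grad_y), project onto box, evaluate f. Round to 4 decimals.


Step 1: Compute gradient at (3.8418, -2.0846).
grad_x = 2*6*3.8418 + 2 = 48.1016
grad_y = 2*7*-2.0846 + 6 = -23.1844
Step 2: Gradient step.
x_raw = 3.8418 - 0.15*48.1016 = -3.3734
y_raw = -2.0846 - 0.15*-23.1844 = 1.3931
Step 3: Project onto [-2, 1].
x_proj = clip(-3.3734) = -2.0
y_proj = clip(1.3931) = 1.0
Step 4: Evaluate f.
f(-2.0, 1.0) = 33.0


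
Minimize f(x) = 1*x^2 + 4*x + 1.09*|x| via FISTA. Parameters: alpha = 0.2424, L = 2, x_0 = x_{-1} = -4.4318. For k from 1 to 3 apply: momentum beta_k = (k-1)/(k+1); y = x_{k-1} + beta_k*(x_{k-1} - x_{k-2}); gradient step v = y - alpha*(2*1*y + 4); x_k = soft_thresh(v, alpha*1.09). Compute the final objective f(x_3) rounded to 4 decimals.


FISTA on f(x) = 1*x^2 + 4*x + 1.09*|x|
L = 2, alpha = 0.2424
Iteration 1: beta = 0.0, y = -4.4318 + 0.0*(-4.4318 + 4.4318) = -4.4318
  grad(y) = -4.8636, v = y - alpha*grad = -3.2529
  prox(v) = soft_thresh(-3.2529, 0.2642) = -2.9886
Iteration 2: beta = 0.3333, y = -2.9886 + 0.3333*(-2.9886 + 4.4318) = -2.5076
  grad(y) = -1.0152, v = y - alpha*grad = -2.2615
  prox(v) = soft_thresh(-2.2615, 0.2642) = -1.9973
Iteration 3: beta = 0.5, y = -1.9973 + 0.5*(-1.9973 + 2.9886) = -1.5016
  grad(y) = 0.9968, v = y - alpha*grad = -1.7432
  prox(v) = soft_thresh(-1.7432, 0.2642) = -1.479
f(x_3) = 1*(-1.479)^2 + 4*(-1.479) + 1.09*|-1.479| = -2.1164


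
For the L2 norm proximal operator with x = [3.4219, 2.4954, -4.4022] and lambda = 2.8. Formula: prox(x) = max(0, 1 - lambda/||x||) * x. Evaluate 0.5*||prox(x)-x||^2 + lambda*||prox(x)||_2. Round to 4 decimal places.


Step 1: Compute ||x||.
||x|| = 6.1087
Step 2: Compute scaling factor.
scale = max(0, 1 - 2.8/6.1087) = 0.5416
Step 3: prox(x) = [1.8534, 1.3516, -2.3844]
||prox(x)|| = 3.3087
Step 4: Proximal objective.
0.5*||prox-x||^2 = 3.92
lambda*||prox|| = 9.2644
Total = 13.1843


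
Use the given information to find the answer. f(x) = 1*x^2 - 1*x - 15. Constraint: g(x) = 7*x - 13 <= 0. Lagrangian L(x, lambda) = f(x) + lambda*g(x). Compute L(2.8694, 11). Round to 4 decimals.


Step 1: Evaluate f(x).
f(2.8694) = 1*2.8694^2 - 1*2.8694 - 15 = -9.6359
Step 2: Evaluate g(x).
g(2.8694) = 7*2.8694 - 13 = 7.0858
Step 3: Compute Lagrangian.
L = -9.6359 + 11*7.0858 = 68.3079


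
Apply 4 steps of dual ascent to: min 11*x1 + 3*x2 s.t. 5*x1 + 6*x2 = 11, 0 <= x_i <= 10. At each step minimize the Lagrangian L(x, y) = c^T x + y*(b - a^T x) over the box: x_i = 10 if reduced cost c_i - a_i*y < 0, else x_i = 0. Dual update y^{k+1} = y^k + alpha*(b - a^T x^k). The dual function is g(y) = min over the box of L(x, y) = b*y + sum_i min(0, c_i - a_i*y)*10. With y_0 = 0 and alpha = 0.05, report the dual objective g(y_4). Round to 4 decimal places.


Dual ascent for LP: min 11*x1 + 3*x2, 5*x1 + 6*x2 = 11, 0 <= x_i <= 10
Step 1: y^k = 0.0, reduced costs: (11.0, 3.0)
  x^k = (0.0, 0.0), subgradient = b - a^T x = 11.0
  y^{k+1} = 0.0 + 0.05*11.0 = 0.55
Step 2: y^k = 0.55, reduced costs: (8.25, -0.3)
  x^k = (0.0, 10.0), subgradient = b - a^T x = -49.0
  y^{k+1} = 0.55 + 0.05*-49.0 = -1.9
Step 3: y^k = -1.9, reduced costs: (20.5, 14.4)
  x^k = (0.0, 0.0), subgradient = b - a^T x = 11.0
  y^{k+1} = -1.9 + 0.05*11.0 = -1.35
Step 4: y^k = -1.35, reduced costs: (17.75, 11.1)
  x^k = (0.0, 0.0), subgradient = b - a^T x = 11.0
  y^{k+1} = -1.35 + 0.05*11.0 = -0.8
Dual objective at y_4 = -0.8: reduced costs (15.0, 7.8), box minimizer x = (0.0, 0.0)
g(y_4) = b*y + (c1 - a1*y)*x1 + (c2 - a2*y)*x2 = 11*(-0.8) + 15.0*0.0 + 7.8*0.0 = -8.8 + 0.0 + 0.0 = -8.8


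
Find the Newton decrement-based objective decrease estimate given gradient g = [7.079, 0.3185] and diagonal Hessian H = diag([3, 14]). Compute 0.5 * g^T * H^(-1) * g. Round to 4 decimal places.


Step 1: H is diagonal, so H^(-1) * g = [2.3597, 0.0228].
Step 2: g^T H^(-1) g = sum_i g_i^2 / H_ii
  = (7.079)^2/3 + (0.3185)^2/14
  = 16.7041 + 0.0072 = 16.7113
Step 3: Objective decrease = 0.5 * g^T H^(-1) g = 8.3557


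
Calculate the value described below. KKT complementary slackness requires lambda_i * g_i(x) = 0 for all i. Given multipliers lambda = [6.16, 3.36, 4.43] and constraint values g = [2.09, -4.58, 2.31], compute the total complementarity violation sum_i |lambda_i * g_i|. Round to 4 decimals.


KKT complementary slackness check:
lambda_1 * g_1 = 6.16 * 2.09 = 12.8744
lambda_2 * g_2 = 3.36 * -4.58 = -15.3888
lambda_3 * g_3 = 4.43 * 2.31 = 10.2333
Total violation = 12.8744 + 15.3888 + 10.2333 = 38.4965


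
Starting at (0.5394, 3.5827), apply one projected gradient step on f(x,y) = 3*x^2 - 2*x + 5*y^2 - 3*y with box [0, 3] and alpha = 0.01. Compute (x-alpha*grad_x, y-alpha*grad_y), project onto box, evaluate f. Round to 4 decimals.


Step 1: Compute gradient at (0.5394, 3.5827).
grad_x = 2*3*0.5394 - 2 = 1.2364
grad_y = 2*5*3.5827 - 3 = 32.827
Step 2: Gradient step.
x_raw = 0.5394 - 0.01*1.2364 = 0.527
y_raw = 3.5827 - 0.01*32.827 = 3.2544
Step 3: Project onto [0, 3].
x_proj = clip(0.527) = 0.527
y_proj = clip(3.2544) = 3.0
Step 4: Evaluate f.
f(0.527, 3.0) = 35.7792


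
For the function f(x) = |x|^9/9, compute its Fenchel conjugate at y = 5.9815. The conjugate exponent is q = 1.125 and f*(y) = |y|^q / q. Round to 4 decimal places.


The conjugate exponent q satisfies 1/p + 1/q = 1.
p = 9, so q = 9/(9 - 1) = 1.125
|y|^q = 5.9815^1.125 = 7.4802
f*(5.9815) = 7.4802 / 1.125 = 6.649


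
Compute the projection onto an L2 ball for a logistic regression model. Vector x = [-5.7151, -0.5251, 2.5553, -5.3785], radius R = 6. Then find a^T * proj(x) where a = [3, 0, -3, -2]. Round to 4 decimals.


Step 1: Compute ||x|| (intermediates to 6 decimals).
||x|| = sqrt((-5.7151)^2 + (-0.5251)^2 + 2.5553^2 + (-5.3785)^2) = 8.270182
Step 2: Project.
Since ||x|| > R, scale = R/||x|| = 6/8.270182 = 0.725498, proj(x) = scale * x
proj(x) = [-4.146294, -0.380959, 1.853865, -3.902091]
Step 3: Dot product.
a^T * proj(x) = 3*(-4.146294) + 0*(-0.380959) - 3*1.853865 - 2*(-3.902091) = -10.1963


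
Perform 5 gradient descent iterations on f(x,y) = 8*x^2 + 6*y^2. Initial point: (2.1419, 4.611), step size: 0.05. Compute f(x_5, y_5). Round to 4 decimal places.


Gradient descent on f(x,y) = 8*x^2 + 6*y^2.
Starting point: (2.1419, 4.611), alpha = 0.05
Step 1: grad_x = 2*8*2.1419 = 34.2704, grad_y = 2*6*4.611 = 55.332
  x_1 = 2.1419 - 0.05*34.2704 = 0.4284
  y_1 = 4.611 - 0.05*55.332 = 1.8444
Step 2: grad_x = 2*8*0.4284 = 6.8541, grad_y = 2*6*1.8444 = 22.1328
  x_2 = 0.4284 - 0.05*6.8541 = 0.0857
  y_2 = 1.8444 - 0.05*22.1328 = 0.7378
Step 3: grad_x = 2*8*0.0857 = 1.3708, grad_y = 2*6*0.7378 = 8.8531
  x_3 = 0.0857 - 0.05*1.3708 = 0.0171
  y_3 = 0.7378 - 0.05*8.8531 = 0.2951
Step 4: grad_x = 2*8*0.0171 = 0.2742, grad_y = 2*6*0.2951 = 3.5412
  x_4 = 0.0171 - 0.05*0.2742 = 0.0034
  y_4 = 0.2951 - 0.05*3.5412 = 0.118
Step 5: grad_x = 2*8*0.0034 = 0.0548, grad_y = 2*6*0.118 = 1.4165
  x_5 = 0.0034 - 0.05*0.0548 = 0.0007
  y_5 = 0.118 - 0.05*1.4165 = 0.0472
f(0.0007, 0.0472) = 8*0.0007^2 + 6*0.0472^2 = 0.0134


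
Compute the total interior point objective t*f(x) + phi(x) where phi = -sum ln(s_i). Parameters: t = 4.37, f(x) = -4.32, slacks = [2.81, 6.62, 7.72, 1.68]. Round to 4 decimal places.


Step 1: Compute log-barrier.
ln values: [1.0332, 1.8901, 2.0438, 0.5188]
phi = -(1.0332 + 1.8901 + 2.0438 + 0.5188) = -5.4859
Step 2: Compute augmented objective.
t*f(x) = 4.37*-4.32 = -18.8784
Total = -18.8784 - 5.4859 = -24.3643


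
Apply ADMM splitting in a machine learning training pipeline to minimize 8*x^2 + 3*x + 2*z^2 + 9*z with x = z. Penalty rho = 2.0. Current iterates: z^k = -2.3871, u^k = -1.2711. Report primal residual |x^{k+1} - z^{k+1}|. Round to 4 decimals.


ADMM iteration with rho = 2.0, z^k = -2.3871, u^k = -1.2711
Step 1: x-update.
Minimize 8*x^2 + 3*x + (2.0/2)*(x + 2.3871 - 1.2711)^2
FOC: (2*8 + 2.0)*x = -3 + 2.0*(-2.3871 + 1.2711)
x^{k+1} = -0.2907
Step 2: z-update.
Minimize 2*z^2 + 9*z + (2.0/2)*(-0.2907 - z - 1.2711)^2
FOC: (2*2 + 2.0)*z = -9 + 2.0*(-0.2907 - 1.2711)
z^{k+1} = -2.0206
Step 3: u-update.
u^{k+1} = -1.2711 - 0.2907 + 2.0206 = 0.4588
Step 4: Primal residual = |-0.2907 + 2.0206| = 1.7299


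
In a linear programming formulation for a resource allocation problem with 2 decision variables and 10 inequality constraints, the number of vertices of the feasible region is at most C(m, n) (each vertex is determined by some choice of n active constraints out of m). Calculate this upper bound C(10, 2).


Each vertex corresponds to some choice of n active constraints out of m, so the number of vertices is at most C(m, n) = m! / (n!(m-n)!).
m = 10, n = 2
Numerator: 10 * 9
Denominator: 2! = 2
C(10, 2) = 45


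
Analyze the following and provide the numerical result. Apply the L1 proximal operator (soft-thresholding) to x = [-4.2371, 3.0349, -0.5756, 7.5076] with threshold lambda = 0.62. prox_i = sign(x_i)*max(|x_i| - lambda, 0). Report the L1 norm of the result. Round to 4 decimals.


Soft-thresholding with lambda = 0.62:
prox(-4.2371) = sign(-4.2371)*max(|-4.2371| - 0.62, 0) = -3.6171
prox(3.0349) = sign(3.0349)*max(|3.0349| - 0.62, 0) = 2.4149
prox(-0.5756) = sign(-0.5756)*max(|-0.5756| - 0.62, 0) = 0.0
prox(7.5076) = sign(7.5076)*max(|7.5076| - 0.62, 0) = 6.8876
prox(x) = [-3.6171, 2.4149, 0.0, 6.8876]
||prox(x)||_1 = 3.6171 + 2.4149 + 0.0 + 6.8876 = 12.9196


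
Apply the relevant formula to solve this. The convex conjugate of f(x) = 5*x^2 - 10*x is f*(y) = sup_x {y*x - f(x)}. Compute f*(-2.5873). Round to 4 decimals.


f*(y) = sup_x {y*x - a*x^2 - b*x} = sup_x {(y-b)*x - a*x^2}
FOC: (y - b) - 2a*x = 0 => x* = (y - b)/(2a)
x* = (-2.5873 + 10)/(2*5) = 0.7413
f*(-2.5873) = (y-b)^2/(4a) = (-2.5873 + 10)^2/(4*5)
= 54.9481/20 = 2.7474


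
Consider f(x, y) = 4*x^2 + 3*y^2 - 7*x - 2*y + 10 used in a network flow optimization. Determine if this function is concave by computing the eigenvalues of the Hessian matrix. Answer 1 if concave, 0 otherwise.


The Hessian of f(x,y) = 4*x^2 + 3*y^2 - 7*x - 2*y + 10 is:
H = [[8, 0], [0, 6]]
Trace = 8 + 6 = 14
Determinant = 8*6 - (0)^2 = 48
Discriminant = (14)^2 - 4*48 = 4.0
Eigenvalues: lambda_1 = 6.0, lambda_2 = 8.0
The function is not concave.

0


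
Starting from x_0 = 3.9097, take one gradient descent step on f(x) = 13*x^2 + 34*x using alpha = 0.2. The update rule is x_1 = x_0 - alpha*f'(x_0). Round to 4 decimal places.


We compute the gradient at x_0 and apply the update.
f'(x) = 26*x + 34
f'(3.9097) = 26*3.9097 + 34 = 135.6522
x_1 = 3.9097 - 0.2*135.6522 = -23.2207


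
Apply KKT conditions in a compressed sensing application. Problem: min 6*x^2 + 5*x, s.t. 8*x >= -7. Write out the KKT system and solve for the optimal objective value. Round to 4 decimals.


Step 1: Try lambda = 0 (constraint inactive).
Stationarity: 2*6*x + 5 = 0
x* = -5/(2*6) = -5/12 = -0.4167 (rounded; the exact value -5/12 is used below)
Check constraint: 8*-0.4167 = -3.3336 >= -7 -- satisfied.
Step 2: Compute optimal value.
f(x*) = 6*(-5/12)^2 + 5*(-5/12) = -1.0417


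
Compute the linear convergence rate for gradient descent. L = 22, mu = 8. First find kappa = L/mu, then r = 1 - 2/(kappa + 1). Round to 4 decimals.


Step 1: Compute the condition number.
kappa = L/mu = 22/8 = 2.75
Step 2: Compute the convergence rate.
r = 1 - 2/(kappa + 1) = 1 - 2*mu/(L + mu) = (L - mu)/(L + mu) = 14/30 = 0.4667


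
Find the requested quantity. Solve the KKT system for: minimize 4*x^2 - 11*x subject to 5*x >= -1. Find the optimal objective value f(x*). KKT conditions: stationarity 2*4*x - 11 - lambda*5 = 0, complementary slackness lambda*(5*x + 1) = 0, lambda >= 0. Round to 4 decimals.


Step 1: Try lambda = 0 (constraint inactive).
Stationarity: 2*4*x - 11 = 0
x* = 11/(2*4) = 1.375
Check constraint: 5*1.375 = 6.875 >= -1 -- satisfied.
Step 2: Compute optimal value.
f(x*) = 4*1.375^2 - 11*1.375 = -7.5625


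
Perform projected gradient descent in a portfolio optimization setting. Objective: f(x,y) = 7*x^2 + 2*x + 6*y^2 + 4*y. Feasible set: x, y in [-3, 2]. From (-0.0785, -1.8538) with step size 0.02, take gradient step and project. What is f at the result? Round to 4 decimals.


Step 1: Compute gradient at (-0.0785, -1.8538).
grad_x = 2*7*-0.0785 + 2 = 0.901
grad_y = 2*6*-1.8538 + 4 = -18.2456
Step 2: Gradient step.
x_raw = -0.0785 - 0.02*0.901 = -0.0965
y_raw = -1.8538 - 0.02*-18.2456 = -1.4889
Step 3: Project onto [-3, 2].
x_proj = clip(-0.0965) = -0.0965
y_proj = clip(-1.4889) = -1.4889
Step 4: Evaluate f.
f(-0.0965, -1.4889) = 7.2173


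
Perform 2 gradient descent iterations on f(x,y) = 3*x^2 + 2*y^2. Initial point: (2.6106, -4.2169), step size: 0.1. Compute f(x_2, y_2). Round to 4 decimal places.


Gradient descent on f(x,y) = 3*x^2 + 2*y^2.
Starting point: (2.6106, -4.2169), alpha = 0.1
Step 1: grad_x = 2*3*2.6106 = 15.6636, grad_y = 2*2*-4.2169 = -16.8676
  x_1 = 2.6106 - 0.1*15.6636 = 1.0442
  y_1 = -4.2169 - 0.1*-16.8676 = -2.5301
Step 2: grad_x = 2*3*1.0442 = 6.2654, grad_y = 2*2*-2.5301 = -10.1206
  x_2 = 1.0442 - 0.1*6.2654 = 0.4177
  y_2 = -2.5301 - 0.1*-10.1206 = -1.5181
f(0.4177, -1.5181) = 3*0.4177^2 + 2*(-1.5181)^2 = 5.1326


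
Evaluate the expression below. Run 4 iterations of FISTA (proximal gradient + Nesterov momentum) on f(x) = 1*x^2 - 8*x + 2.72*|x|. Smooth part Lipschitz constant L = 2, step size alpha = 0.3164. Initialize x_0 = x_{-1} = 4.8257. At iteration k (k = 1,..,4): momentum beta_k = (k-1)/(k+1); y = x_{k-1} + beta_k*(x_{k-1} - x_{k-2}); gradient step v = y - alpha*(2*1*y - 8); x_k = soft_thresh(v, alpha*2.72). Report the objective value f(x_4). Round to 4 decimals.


FISTA on f(x) = 1*x^2 - 8*x + 2.72*|x|
L = 2, alpha = 0.3164
Iteration 1: beta = 0.0, y = 4.8257 + 0.0*(4.8257 - 4.8257) = 4.8257
  grad(y) = 1.6514, v = y - alpha*grad = 4.3032
  prox(v) = soft_thresh(4.3032, 0.8606) = 3.4426
Iteration 2: beta = 0.3333, y = 3.4426 + 0.3333*(3.4426 - 4.8257) = 2.9816
  grad(y) = -2.0369, v = y - alpha*grad = 3.626
  prox(v) = soft_thresh(3.626, 0.8606) = 2.7654
Iteration 3: beta = 0.5, y = 2.7654 + 0.5*(2.7654 - 3.4426) = 2.4268
  grad(y) = -3.1463, v = y - alpha*grad = 3.4223
  prox(v) = soft_thresh(3.4223, 0.8606) = 2.5617
Iteration 4: beta = 0.6, y = 2.5617 + 0.6*(2.5617 - 2.7654) = 2.4395
  grad(y) = -3.121, v = y - alpha*grad = 3.427
  prox(v) = soft_thresh(3.427, 0.8606) = 2.5664
f(x_4) = 1*2.5664^2 - 8*2.5664 + 2.72*|2.5664| = -6.9642
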